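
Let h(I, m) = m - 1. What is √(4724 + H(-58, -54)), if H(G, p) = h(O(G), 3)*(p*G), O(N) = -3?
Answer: 2*√2747 ≈ 104.82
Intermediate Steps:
h(I, m) = -1 + m
H(G, p) = 2*G*p (H(G, p) = (-1 + 3)*(p*G) = 2*(G*p) = 2*G*p)
√(4724 + H(-58, -54)) = √(4724 + 2*(-58)*(-54)) = √(4724 + 6264) = √10988 = 2*√2747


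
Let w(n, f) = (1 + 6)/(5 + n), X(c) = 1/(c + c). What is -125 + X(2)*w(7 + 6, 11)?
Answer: -8993/72 ≈ -124.90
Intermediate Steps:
X(c) = 1/(2*c)
w(n, f) = 7/(5 + n)
-125 + X(2)*w(7 + 6, 11) = -125 + ((½)/2)*(7/(5 + (7 + 6))) = -125 + ((½)*(½))*(7/(5 + 13)) = -125 + (7/18)/4 = -125 + (7*(1/18))/4 = -125 + (¼)*(7/18) = -125 + 7/72 = -8993/72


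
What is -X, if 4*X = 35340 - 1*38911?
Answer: 3571/4 ≈ 892.75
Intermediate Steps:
X = -3571/4 (X = (35340 - 1*38911)/4 = (35340 - 38911)/4 = (¼)*(-3571) = -3571/4 ≈ -892.75)
-X = -1*(-3571/4) = 3571/4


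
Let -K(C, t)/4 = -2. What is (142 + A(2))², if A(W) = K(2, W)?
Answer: 22500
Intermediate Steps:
K(C, t) = 8 (K(C, t) = -4*(-2) = 8)
A(W) = 8
(142 + A(2))² = (142 + 8)² = 150² = 22500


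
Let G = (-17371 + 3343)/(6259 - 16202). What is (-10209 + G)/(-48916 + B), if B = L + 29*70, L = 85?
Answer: 101494059/465342343 ≈ 0.21811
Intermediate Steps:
G = 14028/9943 (G = -14028/(-9943) = -14028*(-1/9943) = 14028/9943 ≈ 1.4108)
B = 2115 (B = 85 + 29*70 = 85 + 2030 = 2115)
(-10209 + G)/(-48916 + B) = (-10209 + 14028/9943)/(-48916 + 2115) = -101494059/9943/(-46801) = -101494059/9943*(-1/46801) = 101494059/465342343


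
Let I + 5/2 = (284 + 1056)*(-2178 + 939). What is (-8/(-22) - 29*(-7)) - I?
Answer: 36530249/22 ≈ 1.6605e+6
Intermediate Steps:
I = -3320525/2 (I = -5/2 + (284 + 1056)*(-2178 + 939) = -5/2 + 1340*(-1239) = -5/2 - 1660260 = -3320525/2 ≈ -1.6603e+6)
(-8/(-22) - 29*(-7)) - I = (-8/(-22) - 29*(-7)) - 1*(-3320525/2) = (-8*(-1/22) + 203) + 3320525/2 = (4/11 + 203) + 3320525/2 = 2237/11 + 3320525/2 = 36530249/22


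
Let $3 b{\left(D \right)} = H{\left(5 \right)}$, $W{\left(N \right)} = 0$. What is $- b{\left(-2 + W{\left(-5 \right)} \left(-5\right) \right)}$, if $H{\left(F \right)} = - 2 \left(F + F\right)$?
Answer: $\frac{20}{3} \approx 6.6667$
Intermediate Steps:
$H{\left(F \right)} = - 4 F$ ($H{\left(F \right)} = - 2 \cdot 2 F = - 4 F$)
$b{\left(D \right)} = - \frac{20}{3}$ ($b{\left(D \right)} = \frac{\left(-4\right) 5}{3} = \frac{1}{3} \left(-20\right) = - \frac{20}{3}$)
$- b{\left(-2 + W{\left(-5 \right)} \left(-5\right) \right)} = \left(-1\right) \left(- \frac{20}{3}\right) = \frac{20}{3}$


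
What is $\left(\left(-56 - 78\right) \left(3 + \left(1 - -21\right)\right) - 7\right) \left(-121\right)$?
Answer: $406197$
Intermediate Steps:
$\left(\left(-56 - 78\right) \left(3 + \left(1 - -21\right)\right) - 7\right) \left(-121\right) = \left(\left(-56 - 78\right) \left(3 + \left(1 + 21\right)\right) - 7\right) \left(-121\right) = \left(- 134 \left(3 + 22\right) - 7\right) \left(-121\right) = \left(\left(-134\right) 25 - 7\right) \left(-121\right) = \left(-3350 - 7\right) \left(-121\right) = \left(-3357\right) \left(-121\right) = 406197$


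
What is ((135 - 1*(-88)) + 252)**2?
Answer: 225625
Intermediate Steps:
((135 - 1*(-88)) + 252)**2 = ((135 + 88) + 252)**2 = (223 + 252)**2 = 475**2 = 225625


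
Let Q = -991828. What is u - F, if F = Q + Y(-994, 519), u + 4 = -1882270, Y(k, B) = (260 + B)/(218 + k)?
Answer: -690985317/776 ≈ -8.9045e+5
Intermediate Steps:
Y(k, B) = (260 + B)/(218 + k)
u = -1882274 (u = -4 - 1882270 = -1882274)
F = -769659307/776 (F = -991828 + (260 + 519)/(218 - 994) = -991828 + 779/(-776) = -991828 - 1/776*779 = -991828 - 779/776 = -769659307/776 ≈ -9.9183e+5)
u - F = -1882274 - 1*(-769659307/776) = -1882274 + 769659307/776 = -690985317/776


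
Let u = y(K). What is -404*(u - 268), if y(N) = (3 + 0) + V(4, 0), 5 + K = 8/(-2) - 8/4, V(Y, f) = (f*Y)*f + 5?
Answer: 105040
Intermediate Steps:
V(Y, f) = 5 + Y*f**2 (V(Y, f) = (Y*f)*f + 5 = Y*f**2 + 5 = 5 + Y*f**2)
K = -11 (K = -5 + (8/(-2) - 8/4) = -5 + (8*(-1/2) - 8*1/4) = -5 + (-4 - 2) = -5 - 6 = -11)
y(N) = 8 (y(N) = (3 + 0) + (5 + 4*0**2) = 3 + (5 + 4*0) = 3 + (5 + 0) = 3 + 5 = 8)
u = 8
-404*(u - 268) = -404*(8 - 268) = -404*(-260) = 105040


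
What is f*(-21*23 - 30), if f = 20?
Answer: -10260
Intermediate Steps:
f*(-21*23 - 30) = 20*(-21*23 - 30) = 20*(-483 - 30) = 20*(-513) = -10260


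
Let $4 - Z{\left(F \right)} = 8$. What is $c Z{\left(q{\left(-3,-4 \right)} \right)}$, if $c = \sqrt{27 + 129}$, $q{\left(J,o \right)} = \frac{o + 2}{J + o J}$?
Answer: $- 8 \sqrt{39} \approx -49.96$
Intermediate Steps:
$q{\left(J,o \right)} = \frac{2 + o}{J + J o}$
$Z{\left(F \right)} = -4$ ($Z{\left(F \right)} = 4 - 8 = -4$)
$c = 2 \sqrt{39}$ ($c = \sqrt{156} = 2 \sqrt{39} \approx 12.49$)
$c Z{\left(q{\left(-3,-4 \right)} \right)} = 2 \sqrt{39} \left(-4\right) = - 8 \sqrt{39}$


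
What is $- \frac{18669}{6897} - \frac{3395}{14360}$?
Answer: $- \frac{19433477}{6602728} \approx -2.9432$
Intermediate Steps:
$- \frac{18669}{6897} - \frac{3395}{14360} = \left(-18669\right) \frac{1}{6897} - \frac{679}{2872} = - \frac{6223}{2299} - \frac{679}{2872} = - \frac{19433477}{6602728}$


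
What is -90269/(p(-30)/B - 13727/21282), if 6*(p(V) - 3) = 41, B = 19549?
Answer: 6259279811507/44689975 ≈ 1.4006e+5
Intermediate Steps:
p(V) = 59/6 (p(V) = 3 + (1/6)*41 = 3 + 41/6 = 59/6)
-90269/(p(-30)/B - 13727/21282) = -90269/((59/6)/19549 - 13727/21282) = -90269/((59/6)*(1/19549) - 13727*1/21282) = -90269/(59/117294 - 13727/21282) = -90269/(-44689975/69340303) = -90269*(-69340303/44689975) = 6259279811507/44689975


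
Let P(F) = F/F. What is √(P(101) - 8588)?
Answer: I*√8587 ≈ 92.666*I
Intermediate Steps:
P(F) = 1
√(P(101) - 8588) = √(1 - 8588) = √(-8587) = I*√8587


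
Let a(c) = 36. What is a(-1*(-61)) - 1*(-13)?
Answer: 49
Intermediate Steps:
a(-1*(-61)) - 1*(-13) = 36 - 1*(-13) = 36 + 13 = 49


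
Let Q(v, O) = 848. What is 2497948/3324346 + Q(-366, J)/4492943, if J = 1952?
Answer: 5612978513186/7468048545139 ≈ 0.75160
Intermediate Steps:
2497948/3324346 + Q(-366, J)/4492943 = 2497948/3324346 + 848/4492943 = 2497948*(1/3324346) + 848*(1/4492943) = 1248974/1662173 + 848/4492943 = 5612978513186/7468048545139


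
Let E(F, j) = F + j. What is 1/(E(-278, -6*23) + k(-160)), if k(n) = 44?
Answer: -1/372 ≈ -0.0026882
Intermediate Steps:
1/(E(-278, -6*23) + k(-160)) = 1/((-278 - 6*23) + 44) = 1/((-278 - 138) + 44) = 1/(-416 + 44) = 1/(-372) = -1/372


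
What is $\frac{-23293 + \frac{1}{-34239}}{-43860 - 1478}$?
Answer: $\frac{398764514}{776163891} \approx 0.51376$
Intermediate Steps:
$\frac{-23293 + \frac{1}{-34239}}{-43860 - 1478} = \frac{-23293 - \frac{1}{34239}}{-45338} = \left(- \frac{797529028}{34239}\right) \left(- \frac{1}{45338}\right) = \frac{398764514}{776163891}$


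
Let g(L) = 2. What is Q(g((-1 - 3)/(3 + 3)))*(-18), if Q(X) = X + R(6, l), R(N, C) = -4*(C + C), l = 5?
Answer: 684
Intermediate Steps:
R(N, C) = -8*C
Q(X) = -40 + X (Q(X) = X - 8*5 = X - 40 = -40 + X)
Q(g((-1 - 3)/(3 + 3)))*(-18) = (-40 + 2)*(-18) = -38*(-18) = 684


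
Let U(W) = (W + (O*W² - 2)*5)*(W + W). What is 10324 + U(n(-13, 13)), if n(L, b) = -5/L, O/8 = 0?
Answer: 1743506/169 ≈ 10317.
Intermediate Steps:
O = 0 (O = 8*0 = 0)
U(W) = 2*W*(-10 + W) (U(W) = (W + (0*W² - 2)*5)*(W + W) = (W + (0 - 2)*5)*(2*W) = (W - 2*5)*(2*W) = (W - 10)*(2*W) = (-10 + W)*(2*W) = 2*W*(-10 + W))
10324 + U(n(-13, 13)) = 10324 + 2*(-5/(-13))*(-10 - 5/(-13)) = 10324 + 2*(-5*(-1/13))*(-10 - 5*(-1/13)) = 10324 + 2*(5/13)*(-10 + 5/13) = 10324 + 2*(5/13)*(-125/13) = 10324 - 1250/169 = 1743506/169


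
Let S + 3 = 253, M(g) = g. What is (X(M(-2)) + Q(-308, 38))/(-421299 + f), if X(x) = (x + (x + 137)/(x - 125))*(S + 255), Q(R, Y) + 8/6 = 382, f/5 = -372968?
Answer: 444301/871018959 ≈ 0.00051009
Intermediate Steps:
f = -1864840 (f = 5*(-372968) = -1864840)
S = 250 (S = -3 + 253 = 250)
Q(R, Y) = 1142/3 (Q(R, Y) = -4/3 + 382 = 1142/3)
X(x) = 505*x + 505*(137 + x)/(-125 + x) (X(x) = (x + (x + 137)/(x - 125))*(250 + 255) = (x + (137 + x)/(-125 + x))*505 = 505*x + 505*(137 + x)/(-125 + x))
(X(M(-2)) + Q(-308, 38))/(-421299 + f) = (505*(137 + (-2)² - 124*(-2))/(-125 - 2) + 1142/3)/(-421299 - 1864840) = (505*(137 + 4 + 248)/(-127) + 1142/3)/(-2286139) = (505*(-1/127)*389 + 1142/3)*(-1/2286139) = (-196445/127 + 1142/3)*(-1/2286139) = -444301/381*(-1/2286139) = 444301/871018959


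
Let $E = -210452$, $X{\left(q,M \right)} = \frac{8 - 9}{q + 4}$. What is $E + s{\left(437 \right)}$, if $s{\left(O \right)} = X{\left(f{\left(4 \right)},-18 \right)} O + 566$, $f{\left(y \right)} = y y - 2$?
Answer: $- \frac{3778385}{18} \approx -2.0991 \cdot 10^{5}$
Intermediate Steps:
$f{\left(y \right)} = -2 + y^{2}$ ($f{\left(y \right)} = y^{2} - 2 = -2 + y^{2}$)
$X{\left(q,M \right)} = - \frac{1}{4 + q}$
$s{\left(O \right)} = 566 - \frac{O}{18}$ ($s{\left(O \right)} = - \frac{1}{4 - \left(2 - 4^{2}\right)} O + 566 = - \frac{1}{4 + \left(-2 + 16\right)} O + 566 = - \frac{1}{4 + 14} O + 566 = - \frac{1}{18} O + 566 = \left(-1\right) \frac{1}{18} O + 566 = - \frac{O}{18} + 566 = 566 - \frac{O}{18}$)
$E + s{\left(437 \right)} = -210452 + \left(566 - \frac{437}{18}\right) = -210452 + \frac{9751}{18} = - \frac{3778385}{18}$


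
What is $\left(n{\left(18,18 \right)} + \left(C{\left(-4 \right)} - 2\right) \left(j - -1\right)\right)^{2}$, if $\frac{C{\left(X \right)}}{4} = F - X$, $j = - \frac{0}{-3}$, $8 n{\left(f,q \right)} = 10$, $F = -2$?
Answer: $\frac{841}{16} \approx 52.563$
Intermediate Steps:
$n{\left(f,q \right)} = \frac{5}{4}$ ($n{\left(f,q \right)} = \frac{1}{8} \cdot 10 = \frac{5}{4}$)
$j = 0$ ($j = - \frac{0 \left(-1\right)}{3} = \left(-1\right) 0 = 0$)
$C{\left(X \right)} = -8 - 4 X$ ($C{\left(X \right)} = 4 \left(-2 - X\right) = -8 - 4 X$)
$\left(n{\left(18,18 \right)} + \left(C{\left(-4 \right)} - 2\right) \left(j - -1\right)\right)^{2} = \left(\frac{5}{4} + \left(\left(-8 - -16\right) - 2\right) \left(0 - -1\right)\right)^{2} = \left(\frac{5}{4} + \left(\left(-8 + 16\right) - 2\right) \left(0 + 1\right)\right)^{2} = \left(\frac{5}{4} + \left(8 - 2\right) 1\right)^{2} = \left(\frac{5}{4} + 6 \cdot 1\right)^{2} = \left(\frac{5}{4} + 6\right)^{2} = \left(\frac{29}{4}\right)^{2} = \frac{841}{16}$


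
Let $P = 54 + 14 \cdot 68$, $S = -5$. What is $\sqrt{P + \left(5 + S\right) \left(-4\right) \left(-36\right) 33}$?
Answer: $\sqrt{1006} \approx 31.717$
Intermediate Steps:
$P = 1006$ ($P = 54 + 952 = 1006$)
$\sqrt{P + \left(5 + S\right) \left(-4\right) \left(-36\right) 33} = \sqrt{1006 + \left(5 - 5\right) \left(-4\right) \left(-36\right) 33} = \sqrt{1006 + 0 \left(-4\right) \left(-36\right) 33} = \sqrt{1006 + 0 \left(-36\right) 33} = \sqrt{1006 + 0 \cdot 33} = \sqrt{1006 + 0} = \sqrt{1006}$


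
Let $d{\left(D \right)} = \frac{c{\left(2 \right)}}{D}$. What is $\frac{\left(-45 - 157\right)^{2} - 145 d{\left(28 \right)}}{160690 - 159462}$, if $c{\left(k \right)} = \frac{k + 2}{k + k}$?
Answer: $\frac{1142367}{34384} \approx 33.224$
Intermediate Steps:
$c{\left(k \right)} = \frac{2 + k}{2 k}$
$d{\left(D \right)} = \frac{1}{D}$ ($d{\left(D \right)} = \frac{\frac{1}{2} \cdot \frac{1}{2} \left(2 + 2\right)}{D} = \frac{\frac{1}{2} \cdot \frac{1}{2} \cdot 4}{D} = 1 \frac{1}{D} = \frac{1}{D}$)
$\frac{\left(-45 - 157\right)^{2} - 145 d{\left(28 \right)}}{160690 - 159462} = \frac{\left(-45 - 157\right)^{2} - \frac{145}{28}}{160690 - 159462} = \frac{\left(-202\right)^{2} - \frac{145}{28}}{1228} = \left(40804 - \frac{145}{28}\right) \frac{1}{1228} = \frac{1142367}{28} \cdot \frac{1}{1228} = \frac{1142367}{34384}$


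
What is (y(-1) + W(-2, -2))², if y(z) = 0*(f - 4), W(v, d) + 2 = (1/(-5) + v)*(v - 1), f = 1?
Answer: 529/25 ≈ 21.160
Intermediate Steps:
W(v, d) = -2 + (-1 + v)*(-⅕ + v) (W(v, d) = -2 + (1/(-5) + v)*(v - 1) = -2 + (-⅕ + v)*(-1 + v) = -2 + (-1 + v)*(-⅕ + v))
y(z) = 0 (y(z) = 0*(1 - 4) = 0*(-3) = 0)
(y(-1) + W(-2, -2))² = (0 + (-9/5 + (-2)² - 6/5*(-2)))² = (0 + (-9/5 + 4 + 12/5))² = (0 + 23/5)² = (23/5)² = 529/25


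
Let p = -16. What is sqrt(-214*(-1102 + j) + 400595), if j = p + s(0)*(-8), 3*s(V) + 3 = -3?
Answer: sqrt(636423) ≈ 797.76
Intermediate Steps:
s(V) = -2 (s(V) = -1 + (1/3)*(-3) = -1 - 1 = -2)
j = 0 (j = -16 - 2*(-8) = -16 + 16 = 0)
sqrt(-214*(-1102 + j) + 400595) = sqrt(-214*(-1102 + 0) + 400595) = sqrt(-214*(-1102) + 400595) = sqrt(235828 + 400595) = sqrt(636423)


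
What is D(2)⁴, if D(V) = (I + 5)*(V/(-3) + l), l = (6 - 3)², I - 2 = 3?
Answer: 3906250000/81 ≈ 4.8225e+7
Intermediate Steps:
I = 5 (I = 2 + 3 = 5)
l = 9 (l = 3² = 9)
D(V) = 90 - 10*V/3 (D(V) = (5 + 5)*(V/(-3) + 9) = 10*(V*(-⅓) + 9) = 10*(-V/3 + 9) = 10*(9 - V/3) = 90 - 10*V/3)
D(2)⁴ = (90 - 10/3*2)⁴ = (90 - 20/3)⁴ = (250/3)⁴ = 3906250000/81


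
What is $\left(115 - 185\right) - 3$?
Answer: $-73$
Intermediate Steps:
$\left(115 - 185\right) - 3 = -70 - 3 = -73$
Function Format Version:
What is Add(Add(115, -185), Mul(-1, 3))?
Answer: -73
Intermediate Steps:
Add(Add(115, -185), Mul(-1, 3)) = Add(-70, -3) = -73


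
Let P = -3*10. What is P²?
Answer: 900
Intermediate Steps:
P = -30
P² = (-30)² = 900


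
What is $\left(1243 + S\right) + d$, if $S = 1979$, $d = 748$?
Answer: $3970$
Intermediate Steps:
$\left(1243 + S\right) + d = \left(1243 + 1979\right) + 748 = 3222 + 748 = 3970$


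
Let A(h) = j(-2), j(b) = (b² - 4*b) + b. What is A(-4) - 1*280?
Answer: -270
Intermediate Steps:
j(b) = b² - 3*b
A(h) = 10 (A(h) = -2*(-3 - 2) = -2*(-5) = 10)
A(-4) - 1*280 = 10 - 1*280 = 10 - 280 = -270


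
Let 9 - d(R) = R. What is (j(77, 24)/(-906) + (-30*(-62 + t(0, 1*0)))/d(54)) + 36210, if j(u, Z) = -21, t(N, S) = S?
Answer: 32768833/906 ≈ 36169.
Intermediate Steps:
d(R) = 9 - R
(j(77, 24)/(-906) + (-30*(-62 + t(0, 1*0)))/d(54)) + 36210 = (-21/(-906) + (-30*(-62 + 1*0))/(9 - 1*54)) + 36210 = (-21*(-1/906) + (-30*(-62 + 0))/(9 - 54)) + 36210 = (7/302 - 30*(-62)/(-45)) + 36210 = (7/302 + 1860*(-1/45)) + 36210 = (7/302 - 124/3) + 36210 = -37427/906 + 36210 = 32768833/906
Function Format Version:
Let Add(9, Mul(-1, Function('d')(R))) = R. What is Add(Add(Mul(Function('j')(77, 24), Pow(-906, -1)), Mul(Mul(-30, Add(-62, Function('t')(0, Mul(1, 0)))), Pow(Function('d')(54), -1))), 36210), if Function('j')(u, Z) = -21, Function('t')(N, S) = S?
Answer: Rational(32768833, 906) ≈ 36169.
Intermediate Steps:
Function('d')(R) = Add(9, Mul(-1, R))
Add(Add(Mul(Function('j')(77, 24), Pow(-906, -1)), Mul(Mul(-30, Add(-62, Function('t')(0, Mul(1, 0)))), Pow(Function('d')(54), -1))), 36210) = Add(Add(Mul(-21, Pow(-906, -1)), Mul(Mul(-30, Add(-62, Mul(1, 0))), Pow(Add(9, Mul(-1, 54)), -1))), 36210) = Add(Add(Mul(-21, Rational(-1, 906)), Mul(Mul(-30, Add(-62, 0)), Pow(Add(9, -54), -1))), 36210) = Add(Add(Rational(7, 302), Mul(Mul(-30, -62), Pow(-45, -1))), 36210) = Add(Add(Rational(7, 302), Mul(1860, Rational(-1, 45))), 36210) = Add(Add(Rational(7, 302), Rational(-124, 3)), 36210) = Add(Rational(-37427, 906), 36210) = Rational(32768833, 906)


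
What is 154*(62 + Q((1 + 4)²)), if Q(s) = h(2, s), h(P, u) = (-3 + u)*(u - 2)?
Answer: 87472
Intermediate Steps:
h(P, u) = (-3 + u)*(-2 + u)
Q(s) = 6 + s² - 5*s
154*(62 + Q((1 + 4)²)) = 154*(62 + (6 + ((1 + 4)²)² - 5*(1 + 4)²)) = 154*(62 + (6 + (5²)² - 5*5²)) = 154*(62 + (6 + 25² - 5*25)) = 154*(62 + (6 + 625 - 125)) = 154*(62 + 506) = 154*568 = 87472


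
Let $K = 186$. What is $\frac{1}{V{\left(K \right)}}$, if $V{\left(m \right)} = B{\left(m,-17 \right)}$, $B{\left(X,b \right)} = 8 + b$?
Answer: $- \frac{1}{9} \approx -0.11111$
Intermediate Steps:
$V{\left(m \right)} = -9$ ($V{\left(m \right)} = 8 - 17 = -9$)
$\frac{1}{V{\left(K \right)}} = \frac{1}{-9} = - \frac{1}{9}$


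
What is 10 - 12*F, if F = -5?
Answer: 70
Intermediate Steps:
10 - 12*F = 10 - 12*(-5) = 10 + 60 = 70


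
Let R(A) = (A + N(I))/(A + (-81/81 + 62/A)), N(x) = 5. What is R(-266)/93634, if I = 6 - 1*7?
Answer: 34713/3327939628 ≈ 1.0431e-5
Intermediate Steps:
I = -1 (I = 6 - 7 = -1)
R(A) = (5 + A)/(-1 + A + 62/A) (R(A) = (A + 5)/(A + (-81/81 + 62/A)) = (5 + A)/(A + (-81*1/81 + 62/A)) = (5 + A)/(A + (-1 + 62/A)) = (5 + A)/(-1 + A + 62/A))
R(-266)/93634 = -266*(5 - 266)/(62 + (-266)² - 1*(-266))/93634 = -266*(-261)/(62 + 70756 + 266)*(1/93634) = -266*(-261)/71084*(1/93634) = -266*1/71084*(-261)*(1/93634) = (34713/35542)*(1/93634) = 34713/3327939628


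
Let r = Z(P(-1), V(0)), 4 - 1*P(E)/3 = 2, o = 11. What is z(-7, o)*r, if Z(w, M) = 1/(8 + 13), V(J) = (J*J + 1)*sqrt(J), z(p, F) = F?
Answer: 11/21 ≈ 0.52381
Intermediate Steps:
P(E) = 6 (P(E) = 12 - 3*2 = 12 - 6 = 6)
V(J) = sqrt(J)*(1 + J**2) (V(J) = (J**2 + 1)*sqrt(J) = (1 + J**2)*sqrt(J) = sqrt(J)*(1 + J**2))
Z(w, M) = 1/21
r = 1/21 ≈ 0.047619
z(-7, o)*r = 11*(1/21) = 11/21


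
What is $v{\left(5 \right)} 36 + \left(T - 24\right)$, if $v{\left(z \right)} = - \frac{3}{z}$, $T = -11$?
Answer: $- \frac{283}{5} \approx -56.6$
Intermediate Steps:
$v{\left(5 \right)} 36 + \left(T - 24\right) = - \frac{3}{5} \cdot 36 - 35 = \left(-3\right) \frac{1}{5} \cdot 36 - 35 = \left(- \frac{3}{5}\right) 36 - 35 = - \frac{108}{5} - 35 = - \frac{283}{5}$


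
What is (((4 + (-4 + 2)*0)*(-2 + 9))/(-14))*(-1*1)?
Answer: 2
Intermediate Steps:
(((4 + (-4 + 2)*0)*(-2 + 9))/(-14))*(-1*1) = -(4 - 2*0)*7/14*(-1) = -(4 + 0)*7/14*(-1) = -2*7/7*(-1) = -1/14*28*(-1) = -2*(-1) = 2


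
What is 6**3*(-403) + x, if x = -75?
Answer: -87123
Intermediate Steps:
6**3*(-403) + x = 6**3*(-403) - 75 = 216*(-403) - 75 = -87048 - 75 = -87123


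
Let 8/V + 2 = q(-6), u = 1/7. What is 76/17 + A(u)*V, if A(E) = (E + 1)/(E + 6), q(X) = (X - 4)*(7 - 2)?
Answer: 42212/9503 ≈ 4.4420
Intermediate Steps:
q(X) = -20 + 5*X (q(X) = (-4 + X)*5 = -20 + 5*X)
u = ⅐ ≈ 0.14286
V = -2/13 (V = 8/(-2 + (-20 + 5*(-6))) = 8/(-2 + (-20 - 30)) = 8/(-2 - 50) = 8/(-52) = 8*(-1/52) = -2/13 ≈ -0.15385)
A(E) = (1 + E)/(6 + E)
76/17 + A(u)*V = 76/17 + ((1 + ⅐)/(6 + ⅐))*(-2/13) = 76*(1/17) + ((8/7)/(43/7))*(-2/13) = 76/17 + ((7/43)*(8/7))*(-2/13) = 76/17 + (8/43)*(-2/13) = 76/17 - 16/559 = 42212/9503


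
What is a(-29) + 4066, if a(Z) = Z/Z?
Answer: 4067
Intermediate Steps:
a(Z) = 1
a(-29) + 4066 = 1 + 4066 = 4067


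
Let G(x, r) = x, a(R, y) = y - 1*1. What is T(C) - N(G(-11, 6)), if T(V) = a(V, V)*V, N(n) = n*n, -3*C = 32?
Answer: 31/9 ≈ 3.4444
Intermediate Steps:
C = -32/3 (C = -⅓*32 = -32/3 ≈ -10.667)
a(R, y) = -1 + y (a(R, y) = y - 1 = -1 + y)
N(n) = n²
T(V) = V*(-1 + V) (T(V) = (-1 + V)*V = V*(-1 + V))
T(C) - N(G(-11, 6)) = -32*(-1 - 32/3)/3 - 1*(-11)² = -32/3*(-35/3) - 1*121 = 1120/9 - 121 = 31/9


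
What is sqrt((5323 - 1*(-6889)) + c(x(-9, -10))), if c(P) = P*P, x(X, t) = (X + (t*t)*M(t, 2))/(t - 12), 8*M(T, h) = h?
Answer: 2*sqrt(369429)/11 ≈ 110.51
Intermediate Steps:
M(T, h) = h/8
x(X, t) = (X + t**2/4)/(-12 + t) (x(X, t) = (X + (t*t)*((1/8)*2))/(t - 12) = (X + t**2*(1/4))/(-12 + t) = (X + t**2/4)/(-12 + t))
c(P) = P**2
sqrt((5323 - 1*(-6889)) + c(x(-9, -10))) = sqrt((5323 - 1*(-6889)) + ((-9 + (1/4)*(-10)**2)/(-12 - 10))**2) = sqrt((5323 + 6889) + ((-9 + (1/4)*100)/(-22))**2) = sqrt(12212 + (-(-9 + 25)/22)**2) = sqrt(12212 + (-1/22*16)**2) = sqrt(12212 + (-8/11)**2) = sqrt(12212 + 64/121) = sqrt(1477716/121) = 2*sqrt(369429)/11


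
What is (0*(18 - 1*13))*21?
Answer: 0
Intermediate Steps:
(0*(18 - 1*13))*21 = (0*(18 - 13))*21 = (0*5)*21 = 0*21 = 0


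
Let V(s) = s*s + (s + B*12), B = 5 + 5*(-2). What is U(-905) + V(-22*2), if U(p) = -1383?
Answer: 449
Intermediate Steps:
B = -5 (B = 5 - 10 = -5)
V(s) = -60 + s + s² (V(s) = s*s + (s - 5*12) = s² + (s - 60) = s² + (-60 + s) = -60 + s + s²)
U(-905) + V(-22*2) = -1383 + (-60 - 22*2 + (-22*2)²) = -1383 + (-60 - 44 + (-44)²) = -1383 + (-60 - 44 + 1936) = -1383 + 1832 = 449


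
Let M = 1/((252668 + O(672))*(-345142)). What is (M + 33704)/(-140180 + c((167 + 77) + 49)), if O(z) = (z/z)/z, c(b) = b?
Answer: -141081718181430616/585553593378999267 ≈ -0.24094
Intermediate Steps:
O(z) = 1/z
M = -48/4185904289741 (M = 1/((252668 + 1/672)*(-345142)) = -1/345142/(252668 + 1/672) = -1/345142/(169792897/672) = (672/169792897)*(-1/345142) = -48/4185904289741 ≈ -1.1467e-11)
(M + 33704)/(-140180 + c((167 + 77) + 49)) = (-48/4185904289741 + 33704)/(-140180 + ((167 + 77) + 49)) = 141081718181430616/(4185904289741*(-140180 + (244 + 49))) = 141081718181430616/(4185904289741*(-140180 + 293)) = (141081718181430616/4185904289741)/(-139887) = (141081718181430616/4185904289741)*(-1/139887) = -141081718181430616/585553593378999267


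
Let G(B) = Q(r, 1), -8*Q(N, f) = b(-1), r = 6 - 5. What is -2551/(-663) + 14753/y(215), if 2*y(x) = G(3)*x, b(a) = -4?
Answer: 39673421/142545 ≈ 278.32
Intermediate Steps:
r = 1
Q(N, f) = ½ (Q(N, f) = -⅛*(-4) = ½)
G(B) = ½
y(x) = x/4 (y(x) = (x/2)/2 = x/4)
-2551/(-663) + 14753/y(215) = -2551/(-663) + 14753/(((¼)*215)) = -2551*(-1/663) + 14753/(215/4) = 2551/663 + 14753*(4/215) = 2551/663 + 59012/215 = 39673421/142545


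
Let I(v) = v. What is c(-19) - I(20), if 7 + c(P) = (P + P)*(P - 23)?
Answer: 1569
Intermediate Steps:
c(P) = -7 + 2*P*(-23 + P) (c(P) = -7 + (P + P)*(P - 23) = -7 + (2*P)*(-23 + P) = -7 + 2*P*(-23 + P))
c(-19) - I(20) = (-7 - 46*(-19) + 2*(-19)²) - 1*20 = (-7 + 874 + 2*361) - 20 = (-7 + 874 + 722) - 20 = 1589 - 20 = 1569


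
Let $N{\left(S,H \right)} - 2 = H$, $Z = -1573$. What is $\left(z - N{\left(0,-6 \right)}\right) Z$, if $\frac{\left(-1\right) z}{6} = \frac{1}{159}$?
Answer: $- \frac{330330}{53} \approx -6232.6$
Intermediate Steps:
$N{\left(S,H \right)} = 2 + H$
$z = - \frac{2}{53}$ ($z = - \frac{6}{159} = \left(-6\right) \frac{1}{159} = - \frac{2}{53} \approx -0.037736$)
$\left(z - N{\left(0,-6 \right)}\right) Z = \left(- \frac{2}{53} - \left(2 - 6\right)\right) \left(-1573\right) = \left(- \frac{2}{53} - -4\right) \left(-1573\right) = \left(- \frac{2}{53} + 4\right) \left(-1573\right) = \frac{210}{53} \left(-1573\right) = - \frac{330330}{53}$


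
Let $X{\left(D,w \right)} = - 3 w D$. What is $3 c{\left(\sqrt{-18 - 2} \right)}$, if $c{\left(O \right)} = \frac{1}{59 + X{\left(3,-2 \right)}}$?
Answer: $\frac{3}{77} \approx 0.038961$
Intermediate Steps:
$X{\left(D,w \right)} = - 3 D w$
$c{\left(O \right)} = \frac{1}{77}$ ($c{\left(O \right)} = \frac{1}{59 - 9 \left(-2\right)} = \frac{1}{59 + 18} = \frac{1}{77}$)
$3 c{\left(\sqrt{-18 - 2} \right)} = 3 \cdot \frac{1}{77} = \frac{3}{77}$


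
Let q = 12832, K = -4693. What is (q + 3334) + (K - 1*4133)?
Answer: 7340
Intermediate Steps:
(q + 3334) + (K - 1*4133) = (12832 + 3334) + (-4693 - 1*4133) = 16166 + (-4693 - 4133) = 16166 - 8826 = 7340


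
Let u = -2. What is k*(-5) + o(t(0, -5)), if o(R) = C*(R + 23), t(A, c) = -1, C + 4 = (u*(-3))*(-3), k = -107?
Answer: 51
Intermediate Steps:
C = -22 (C = -4 - 2*(-3)*(-3) = -4 + 6*(-3) = -4 - 18 = -22)
o(R) = -506 - 22*R (o(R) = -22*(R + 23) = -22*(23 + R) = -506 - 22*R)
k*(-5) + o(t(0, -5)) = -107*(-5) + (-506 - 22*(-1)) = 535 + (-506 + 22) = 535 - 484 = 51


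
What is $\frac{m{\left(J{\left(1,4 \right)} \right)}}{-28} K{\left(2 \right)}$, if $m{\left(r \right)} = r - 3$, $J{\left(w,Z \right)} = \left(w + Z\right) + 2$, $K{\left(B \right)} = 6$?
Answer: $- \frac{6}{7} \approx -0.85714$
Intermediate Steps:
$J{\left(w,Z \right)} = 2 + Z + w$ ($J{\left(w,Z \right)} = \left(Z + w\right) + 2 = 2 + Z + w$)
$m{\left(r \right)} = -3 + r$ ($m{\left(r \right)} = r - 3 = -3 + r$)
$\frac{m{\left(J{\left(1,4 \right)} \right)}}{-28} K{\left(2 \right)} = \frac{-3 + \left(2 + 4 + 1\right)}{-28} \cdot 6 = - \frac{-3 + 7}{28} \cdot 6 = \left(- \frac{1}{28}\right) 4 \cdot 6 = \left(- \frac{1}{7}\right) 6 = - \frac{6}{7}$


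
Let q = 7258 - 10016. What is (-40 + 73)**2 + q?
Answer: -1669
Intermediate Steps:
q = -2758
(-40 + 73)**2 + q = (-40 + 73)**2 - 2758 = 33**2 - 2758 = 1089 - 2758 = -1669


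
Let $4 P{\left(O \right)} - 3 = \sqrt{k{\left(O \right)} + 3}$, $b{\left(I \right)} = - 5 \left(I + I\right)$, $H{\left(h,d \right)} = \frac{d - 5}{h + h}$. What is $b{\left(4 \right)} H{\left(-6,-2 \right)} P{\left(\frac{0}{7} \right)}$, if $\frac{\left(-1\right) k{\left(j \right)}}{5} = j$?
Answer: $- \frac{35}{2} - \frac{35 \sqrt{3}}{6} \approx -27.604$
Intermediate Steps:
$k{\left(j \right)} = - 5 j$
$H{\left(h,d \right)} = \frac{-5 + d}{2 h}$
$b{\left(I \right)} = - 10 I$ ($b{\left(I \right)} = - 5 \cdot 2 I = - 10 I$)
$P{\left(O \right)} = \frac{3}{4} + \frac{\sqrt{3 - 5 O}}{4}$ ($P{\left(O \right)} = \frac{3}{4} + \frac{\sqrt{- 5 O + 3}}{4} = \frac{3}{4} + \frac{\sqrt{3 - 5 O}}{4}$)
$b{\left(4 \right)} H{\left(-6,-2 \right)} P{\left(\frac{0}{7} \right)} = \left(-10\right) 4 \frac{-5 - 2}{2 \left(-6\right)} \left(\frac{3}{4} + \frac{\sqrt{3 - 5 \cdot \frac{0}{7}}}{4}\right) = - 40 \cdot \frac{1}{2} \left(- \frac{1}{6}\right) \left(-7\right) \left(\frac{3}{4} + \frac{\sqrt{3 - 5 \cdot 0 \cdot \frac{1}{7}}}{4}\right) = \left(-40\right) \frac{7}{12} \left(\frac{3}{4} + \frac{\sqrt{3 - 0}}{4}\right) = - \frac{70 \left(\frac{3}{4} + \frac{\sqrt{3 + 0}}{4}\right)}{3} = - \frac{70 \left(\frac{3}{4} + \frac{\sqrt{3}}{4}\right)}{3} = - \frac{35}{2} - \frac{35 \sqrt{3}}{6}$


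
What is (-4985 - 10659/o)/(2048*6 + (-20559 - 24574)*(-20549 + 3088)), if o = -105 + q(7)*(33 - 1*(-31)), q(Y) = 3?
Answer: -148118/22854308429 ≈ -6.4810e-6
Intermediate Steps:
o = 87 (o = -105 + 3*(33 - 1*(-31)) = -105 + 3*(33 + 31) = -105 + 3*64 = -105 + 192 = 87)
(-4985 - 10659/o)/(2048*6 + (-20559 - 24574)*(-20549 + 3088)) = (-4985 - 10659/87)/(2048*6 + (-20559 - 24574)*(-20549 + 3088)) = (-4985 - 10659*1/87)/(12288 - 45133*(-17461)) = (-4985 - 3553/29)/(12288 + 788067313) = -148118/29/788079601 = -148118/29*1/788079601 = -148118/22854308429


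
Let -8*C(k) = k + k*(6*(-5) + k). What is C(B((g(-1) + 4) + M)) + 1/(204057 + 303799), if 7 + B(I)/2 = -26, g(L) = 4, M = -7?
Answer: -398032139/507856 ≈ -783.75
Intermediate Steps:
B(I) = -66 (B(I) = -14 + 2*(-26) = -14 - 52 = -66)
C(k) = -k/8 - k*(-30 + k)/8 (C(k) = -(k + k*(6*(-5) + k))/8 = -(k + k*(-30 + k))/8 = -k/8 - k*(-30 + k)/8)
C(B((g(-1) + 4) + M)) + 1/(204057 + 303799) = (1/8)*(-66)*(29 - 1*(-66)) + 1/(204057 + 303799) = (1/8)*(-66)*(29 + 66) + 1/507856 = (1/8)*(-66)*95 + 1/507856 = -3135/4 + 1/507856 = -398032139/507856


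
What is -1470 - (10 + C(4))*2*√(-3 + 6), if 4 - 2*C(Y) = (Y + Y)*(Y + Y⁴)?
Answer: -1470 + 2056*√3 ≈ 2091.1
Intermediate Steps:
C(Y) = 2 - Y*(Y + Y⁴) (C(Y) = 2 - (Y + Y)*(Y + Y⁴)/2 = 2 - 2*Y*(Y + Y⁴)/2 = 2 - Y*(Y + Y⁴))
-1470 - (10 + C(4))*2*√(-3 + 6) = -1470 - (10 + (2 - 1*4² - 1*4⁵))*2*√(-3 + 6) = -1470 - (10 + (2 - 1*16 - 1*1024))*2*√3 = -1470 - (10 + (2 - 16 - 1024))*2*√3 = -1470 - (10 - 1038)*2*√3 = -1470 - (-1028)*2*√3 = -1470 - (-2056)*√3 = -1470 + 2056*√3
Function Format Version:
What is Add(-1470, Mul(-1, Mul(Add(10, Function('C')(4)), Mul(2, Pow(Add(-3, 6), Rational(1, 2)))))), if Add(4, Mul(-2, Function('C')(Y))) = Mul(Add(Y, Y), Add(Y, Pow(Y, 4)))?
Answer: Add(-1470, Mul(2056, Pow(3, Rational(1, 2)))) ≈ 2091.1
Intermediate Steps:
Function('C')(Y) = Add(2, Mul(-1, Y, Add(Y, Pow(Y, 4)))) (Function('C')(Y) = Add(2, Mul(Rational(-1, 2), Mul(Add(Y, Y), Add(Y, Pow(Y, 4))))) = Add(2, Mul(Rational(-1, 2), Mul(Mul(2, Y), Add(Y, Pow(Y, 4))))) = Add(2, Mul(Rational(-1, 2), Mul(2, Y, Add(Y, Pow(Y, 4))))) = Add(2, Mul(-1, Y, Add(Y, Pow(Y, 4)))))
Add(-1470, Mul(-1, Mul(Add(10, Function('C')(4)), Mul(2, Pow(Add(-3, 6), Rational(1, 2)))))) = Add(-1470, Mul(-1, Mul(Add(10, Add(2, Mul(-1, Pow(4, 2)), Mul(-1, Pow(4, 5)))), Mul(2, Pow(Add(-3, 6), Rational(1, 2)))))) = Add(-1470, Mul(-1, Mul(Add(10, Add(2, Mul(-1, 16), Mul(-1, 1024))), Mul(2, Pow(3, Rational(1, 2)))))) = Add(-1470, Mul(-1, Mul(Add(10, Add(2, -16, -1024)), Mul(2, Pow(3, Rational(1, 2)))))) = Add(-1470, Mul(-1, Mul(Add(10, -1038), Mul(2, Pow(3, Rational(1, 2)))))) = Add(-1470, Mul(-1, Mul(-1028, Mul(2, Pow(3, Rational(1, 2)))))) = Add(-1470, Mul(-1, Mul(-2056, Pow(3, Rational(1, 2))))) = Add(-1470, Mul(2056, Pow(3, Rational(1, 2))))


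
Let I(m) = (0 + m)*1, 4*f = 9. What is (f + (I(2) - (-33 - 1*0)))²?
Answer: 22201/16 ≈ 1387.6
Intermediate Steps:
f = 9/4 (f = (¼)*9 = 9/4 ≈ 2.2500)
I(m) = m (I(m) = m*1 = m)
(f + (I(2) - (-33 - 1*0)))² = (9/4 + (2 - (-33 - 1*0)))² = (9/4 + (2 - (-33 + 0)))² = (9/4 + (2 - 1*(-33)))² = (9/4 + (2 + 33))² = (9/4 + 35)² = (149/4)² = 22201/16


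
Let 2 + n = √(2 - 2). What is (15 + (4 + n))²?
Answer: 289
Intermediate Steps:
n = -2 (n = -2 + √(2 - 2) = -2 + √0 = -2 + 0 = -2)
(15 + (4 + n))² = (15 + (4 - 2))² = (15 + 2)² = 17² = 289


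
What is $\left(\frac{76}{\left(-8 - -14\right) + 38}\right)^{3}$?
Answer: $\frac{6859}{1331} \approx 5.1533$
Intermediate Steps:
$\left(\frac{76}{\left(-8 - -14\right) + 38}\right)^{3} = \left(\frac{76}{\left(-8 + 14\right) + 38}\right)^{3} = \left(\frac{76}{6 + 38}\right)^{3} = \left(\frac{76}{44}\right)^{3} = \left(76 \cdot \frac{1}{44}\right)^{3} = \left(\frac{19}{11}\right)^{3} = \frac{6859}{1331}$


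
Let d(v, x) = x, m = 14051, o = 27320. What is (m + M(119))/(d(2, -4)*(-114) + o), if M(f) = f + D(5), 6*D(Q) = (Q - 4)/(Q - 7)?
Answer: 170039/333312 ≈ 0.51015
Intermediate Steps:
D(Q) = (-4 + Q)/(6*(-7 + Q)) (D(Q) = ((Q - 4)/(Q - 7))/6 = ((-4 + Q)/(-7 + Q))/6 = (-4 + Q)/(6*(-7 + Q)))
M(f) = -1/12 + f (M(f) = f + (-4 + 5)/(6*(-7 + 5)) = f + (⅙)*1/(-2) = f + (⅙)*(-½)*1 = f - 1/12 = -1/12 + f)
(m + M(119))/(d(2, -4)*(-114) + o) = (14051 + (-1/12 + 119))/(-4*(-114) + 27320) = (14051 + 1427/12)/(456 + 27320) = (170039/12)/27776 = (170039/12)*(1/27776) = 170039/333312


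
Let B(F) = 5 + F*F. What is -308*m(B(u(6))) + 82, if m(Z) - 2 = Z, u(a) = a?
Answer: -13162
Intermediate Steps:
B(F) = 5 + F²
m(Z) = 2 + Z
-308*m(B(u(6))) + 82 = -308*(2 + (5 + 6²)) + 82 = -308*(2 + (5 + 36)) + 82 = -308*(2 + 41) + 82 = -308*43 + 82 = -13244 + 82 = -13162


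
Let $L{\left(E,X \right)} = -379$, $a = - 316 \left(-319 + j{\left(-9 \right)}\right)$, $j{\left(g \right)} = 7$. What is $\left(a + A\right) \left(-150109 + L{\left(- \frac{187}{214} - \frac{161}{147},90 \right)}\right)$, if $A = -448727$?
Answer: $52691115880$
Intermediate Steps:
$a = 98592$ ($a = - 316 \left(-319 + 7\right) = \left(-316\right) \left(-312\right) = 98592$)
$\left(a + A\right) \left(-150109 + L{\left(- \frac{187}{214} - \frac{161}{147},90 \right)}\right) = \left(98592 - 448727\right) \left(-150109 - 379\right) = \left(-350135\right) \left(-150488\right) = 52691115880$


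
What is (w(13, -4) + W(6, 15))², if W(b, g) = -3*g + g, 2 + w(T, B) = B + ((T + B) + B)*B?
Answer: 3136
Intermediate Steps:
w(T, B) = -2 + B + B*(T + 2*B) (w(T, B) = -2 + (B + ((T + B) + B)*B) = -2 + (B + ((B + T) + B)*B) = -2 + (B + (T + 2*B)*B) = -2 + (B + B*(T + 2*B)) = -2 + B + B*(T + 2*B))
W(b, g) = -2*g
(w(13, -4) + W(6, 15))² = ((-2 - 4 + 2*(-4)² - 4*13) - 2*15)² = ((-2 - 4 + 2*16 - 52) - 30)² = ((-2 - 4 + 32 - 52) - 30)² = (-26 - 30)² = (-56)² = 3136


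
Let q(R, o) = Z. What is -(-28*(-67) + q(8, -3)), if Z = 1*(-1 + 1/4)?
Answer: -7501/4 ≈ -1875.3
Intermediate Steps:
Z = -¾ (Z = 1*(-1 + ¼) = 1*(-¾) = -¾ ≈ -0.75000)
q(R, o) = -¾
-(-28*(-67) + q(8, -3)) = -(-28*(-67) - ¾) = -(1876 - ¾) = -1*7501/4 = -7501/4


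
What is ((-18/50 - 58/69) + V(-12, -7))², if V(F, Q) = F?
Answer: 518518441/2975625 ≈ 174.26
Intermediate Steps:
((-18/50 - 58/69) + V(-12, -7))² = ((-18/50 - 58/69) - 12)² = ((-18*1/50 - 58*1/69) - 12)² = ((-9/25 - 58/69) - 12)² = (-2071/1725 - 12)² = (-22771/1725)² = 518518441/2975625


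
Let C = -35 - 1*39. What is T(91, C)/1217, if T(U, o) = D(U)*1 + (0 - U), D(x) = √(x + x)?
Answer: -91/1217 + √182/1217 ≈ -0.063689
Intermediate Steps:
D(x) = √2*√x (D(x) = √(2*x) = √2*√x)
C = -74 (C = -35 - 39 = -74)
T(U, o) = -U + √2*√U (T(U, o) = (√2*√U)*1 + (0 - U) = √2*√U - U = -U + √2*√U)
T(91, C)/1217 = (-1*91 + √2*√91)/1217 = (-91 + √182)*(1/1217) = -91/1217 + √182/1217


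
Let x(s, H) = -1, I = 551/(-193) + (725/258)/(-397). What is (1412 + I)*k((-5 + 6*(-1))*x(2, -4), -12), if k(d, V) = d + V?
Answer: -27856147165/19768218 ≈ -1409.1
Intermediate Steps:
I = -56576651/19768218 (I = 551*(-1/193) + (725*(1/258))*(-1/397) = -551/193 + (725/258)*(-1/397) = -551/193 - 725/102426 = -56576651/19768218 ≈ -2.8620)
k(d, V) = V + d
(1412 + I)*k((-5 + 6*(-1))*x(2, -4), -12) = (1412 - 56576651/19768218)*(-12 + (-5 + 6*(-1))*(-1)) = 27856147165*(-12 + (-5 - 6)*(-1))/19768218 = 27856147165*(-12 - 11*(-1))/19768218 = 27856147165*(-12 + 11)/19768218 = (27856147165/19768218)*(-1) = -27856147165/19768218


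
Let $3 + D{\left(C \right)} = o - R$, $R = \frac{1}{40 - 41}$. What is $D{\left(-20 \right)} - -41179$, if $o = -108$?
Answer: $41069$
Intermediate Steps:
$R = -1$ ($R = \frac{1}{-1} = -1$)
$D{\left(C \right)} = -110$ ($D{\left(C \right)} = -3 - 107 = -110$)
$D{\left(-20 \right)} - -41179 = -110 - -41179 = -110 + 41179 = 41069$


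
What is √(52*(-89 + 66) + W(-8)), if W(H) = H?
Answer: 2*I*√301 ≈ 34.699*I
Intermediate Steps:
√(52*(-89 + 66) + W(-8)) = √(52*(-89 + 66) - 8) = √(52*(-23) - 8) = √(-1196 - 8) = √(-1204) = 2*I*√301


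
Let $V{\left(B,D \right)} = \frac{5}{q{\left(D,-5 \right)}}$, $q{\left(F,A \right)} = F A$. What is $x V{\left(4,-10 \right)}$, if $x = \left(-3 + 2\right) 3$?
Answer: $- \frac{3}{10} \approx -0.3$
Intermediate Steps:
$q{\left(F,A \right)} = A F$
$V{\left(B,D \right)} = - \frac{1}{D}$ ($V{\left(B,D \right)} = \frac{5}{\left(-5\right) D} = 5 \left(- \frac{1}{5 D}\right) = - \frac{1}{D}$)
$x = -3$ ($x = \left(-1\right) 3 = -3$)
$x V{\left(4,-10 \right)} = - 3 \left(- \frac{1}{-10}\right) = - 3 \left(\left(-1\right) \left(- \frac{1}{10}\right)\right) = \left(-3\right) \frac{1}{10} = - \frac{3}{10}$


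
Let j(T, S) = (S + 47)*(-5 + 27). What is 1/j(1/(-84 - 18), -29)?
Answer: 1/396 ≈ 0.0025253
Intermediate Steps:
j(T, S) = 1034 + 22*S (j(T, S) = (47 + S)*22 = 1034 + 22*S)
1/j(1/(-84 - 18), -29) = 1/(1034 + 22*(-29)) = 1/(1034 - 638) = 1/396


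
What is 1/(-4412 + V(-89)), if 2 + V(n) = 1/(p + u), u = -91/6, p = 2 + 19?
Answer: -35/154484 ≈ -0.00022656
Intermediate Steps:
p = 21
u = -91/6 (u = -91*1/6 = -91/6 ≈ -15.167)
V(n) = -64/35 (V(n) = -2 + 1/(21 - 91/6) = -2 + 1/(35/6) = -2 + 6/35 = -64/35)
1/(-4412 + V(-89)) = 1/(-4412 - 64/35) = 1/(-154484/35) = -35/154484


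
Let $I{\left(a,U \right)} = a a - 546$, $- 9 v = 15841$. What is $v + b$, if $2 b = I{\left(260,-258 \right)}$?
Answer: $\frac{285902}{9} \approx 31767.0$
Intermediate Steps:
$v = - \frac{15841}{9}$ ($v = \left(- \frac{1}{9}\right) 15841 = - \frac{15841}{9} \approx -1760.1$)
$I{\left(a,U \right)} = -546 + a^{2}$ ($I{\left(a,U \right)} = a^{2} - 546 = -546 + a^{2}$)
$b = 33527$ ($b = \frac{-546 + 260^{2}}{2} = \frac{-546 + 67600}{2} = \frac{1}{2} \cdot 67054 = 33527$)
$v + b = - \frac{15841}{9} + 33527 = \frac{285902}{9}$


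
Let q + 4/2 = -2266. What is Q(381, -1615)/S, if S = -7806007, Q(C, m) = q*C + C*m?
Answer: 134493/709637 ≈ 0.18952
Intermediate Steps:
q = -2268 (q = -2 - 2266 = -2268)
Q(C, m) = -2268*C + C*m
Q(381, -1615)/S = (381*(-2268 - 1615))/(-7806007) = (381*(-3883))*(-1/7806007) = -1479423*(-1/7806007) = 134493/709637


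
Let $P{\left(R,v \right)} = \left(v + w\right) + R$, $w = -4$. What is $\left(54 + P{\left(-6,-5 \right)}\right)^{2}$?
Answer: $1521$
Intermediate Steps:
$P{\left(R,v \right)} = -4 + R + v$ ($P{\left(R,v \right)} = \left(v - 4\right) + R = \left(-4 + v\right) + R = -4 + R + v$)
$\left(54 + P{\left(-6,-5 \right)}\right)^{2} = \left(54 - 15\right)^{2} = 39^{2} = 1521$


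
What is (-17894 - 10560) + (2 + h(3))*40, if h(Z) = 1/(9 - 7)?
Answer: -28354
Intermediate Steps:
h(Z) = ½ (h(Z) = 1/2 = ½)
(-17894 - 10560) + (2 + h(3))*40 = (-17894 - 10560) + (2 + ½)*40 = -28454 + (5/2)*40 = -28454 + 100 = -28354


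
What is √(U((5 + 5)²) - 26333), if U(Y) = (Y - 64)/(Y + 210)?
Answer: I*√632647535/155 ≈ 162.27*I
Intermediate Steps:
U(Y) = (-64 + Y)/(210 + Y)
√(U((5 + 5)²) - 26333) = √((-64 + (5 + 5)²)/(210 + (5 + 5)²) - 26333) = √((-64 + 10²)/(210 + 10²) - 26333) = √((-64 + 100)/(210 + 100) - 26333) = √(36/310 - 26333) = √((1/310)*36 - 26333) = √(18/155 - 26333) = √(-4081597/155) = I*√632647535/155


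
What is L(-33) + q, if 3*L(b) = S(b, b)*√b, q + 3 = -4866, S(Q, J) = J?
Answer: -4869 - 11*I*√33 ≈ -4869.0 - 63.19*I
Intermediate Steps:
q = -4869 (q = -3 - 4866 = -4869)
L(b) = b^(3/2)/3 (L(b) = (b*√b)/3 = b^(3/2)/3)
L(-33) + q = (-33)^(3/2)/3 - 4869 = (-33*I*√33)/3 - 4869 = -11*I*√33 - 4869 = -4869 - 11*I*√33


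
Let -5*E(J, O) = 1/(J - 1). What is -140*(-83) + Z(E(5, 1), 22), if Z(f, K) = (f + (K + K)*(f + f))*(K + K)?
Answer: 57121/5 ≈ 11424.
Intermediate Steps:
E(J, O) = -1/(5*(-1 + J)) (E(J, O) = -1/(5*(J - 1)) = -1/(5*(-1 + J)))
Z(f, K) = 2*K*(f + 4*K*f) (Z(f, K) = (f + (2*K)*(2*f))*(2*K) = (f + 4*K*f)*(2*K) = 2*K*(f + 4*K*f))
-140*(-83) + Z(E(5, 1), 22) = -140*(-83) + 2*22*(-1/(-5 + 5*5))*(1 + 4*22) = 11620 + 2*22*(-1/(-5 + 25))*(1 + 88) = 11620 + 2*22*(-1/20)*89 = 11620 - 979/5 = 57121/5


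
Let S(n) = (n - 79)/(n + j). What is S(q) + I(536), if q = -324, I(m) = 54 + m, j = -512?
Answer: 493643/836 ≈ 590.48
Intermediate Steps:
S(n) = (-79 + n)/(-512 + n) (S(n) = (n - 79)/(n - 512) = (-79 + n)/(-512 + n))
S(q) + I(536) = (-79 - 324)/(-512 - 324) + (54 + 536) = -403/(-836) + 590 = -1/836*(-403) + 590 = 403/836 + 590 = 493643/836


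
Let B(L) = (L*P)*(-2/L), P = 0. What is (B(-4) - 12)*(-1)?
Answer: 12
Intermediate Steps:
B(L) = 0 (B(L) = (L*0)*(-2/L) = 0*(-2/L) = 0)
(B(-4) - 12)*(-1) = (0 - 12)*(-1) = -12*(-1) = 12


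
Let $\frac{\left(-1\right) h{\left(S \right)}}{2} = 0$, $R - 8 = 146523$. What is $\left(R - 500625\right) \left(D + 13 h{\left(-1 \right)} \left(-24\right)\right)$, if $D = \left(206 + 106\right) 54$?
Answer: $-5965775712$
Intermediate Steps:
$R = 146531$ ($R = 8 + 146523 = 146531$)
$D = 16848$ ($D = 312 \cdot 54 = 16848$)
$h{\left(S \right)} = 0$ ($h{\left(S \right)} = \left(-2\right) 0 = 0$)
$\left(R - 500625\right) \left(D + 13 h{\left(-1 \right)} \left(-24\right)\right) = \left(146531 - 500625\right) \left(16848 + 13 \cdot 0 \left(-24\right)\right) = - 354094 \left(16848 + 0 \left(-24\right)\right) = - 354094 \left(16848 + 0\right) = \left(-354094\right) 16848 = -5965775712$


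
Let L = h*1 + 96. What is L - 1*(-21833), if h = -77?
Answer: 21852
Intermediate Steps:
L = 19 (L = -77*1 + 96 = -77 + 96 = 19)
L - 1*(-21833) = 19 - 1*(-21833) = 19 + 21833 = 21852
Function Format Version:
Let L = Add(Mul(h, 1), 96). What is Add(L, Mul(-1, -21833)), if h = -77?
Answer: 21852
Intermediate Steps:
L = 19 (L = Add(Mul(-77, 1), 96) = Add(-77, 96) = 19)
Add(L, Mul(-1, -21833)) = Add(19, Mul(-1, -21833)) = Add(19, 21833) = 21852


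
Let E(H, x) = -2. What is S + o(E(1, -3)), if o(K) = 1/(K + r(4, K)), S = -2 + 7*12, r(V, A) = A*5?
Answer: 983/12 ≈ 81.917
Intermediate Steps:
r(V, A) = 5*A
S = 82 (S = -2 + 84 = 82)
o(K) = 1/(6*K) (o(K) = 1/(K + 5*K) = 1/(6*K))
S + o(E(1, -3)) = 82 + (1/6)/(-2) = 82 + (1/6)*(-1/2) = 82 - 1/12 = 983/12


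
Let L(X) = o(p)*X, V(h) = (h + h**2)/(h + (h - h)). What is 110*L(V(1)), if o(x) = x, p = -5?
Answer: -1100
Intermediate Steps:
V(h) = (h + h**2)/h (V(h) = (h + h**2)/(h + 0) = (h + h**2)/h)
L(X) = -5*X
110*L(V(1)) = 110*(-5*(1 + 1)) = 110*(-5*2) = 110*(-10) = -1100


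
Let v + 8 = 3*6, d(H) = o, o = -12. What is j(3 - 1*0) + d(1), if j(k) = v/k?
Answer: -26/3 ≈ -8.6667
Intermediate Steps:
d(H) = -12
v = 10 (v = -8 + 3*6 = -8 + 18 = 10)
j(k) = 10/k
j(3 - 1*0) + d(1) = 10/(3 - 1*0) - 12 = 10/(3 + 0) - 12 = 10/3 - 12 = -26/3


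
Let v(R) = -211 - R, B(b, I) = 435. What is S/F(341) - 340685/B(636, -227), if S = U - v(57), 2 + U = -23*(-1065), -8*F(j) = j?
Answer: -3678943/2697 ≈ -1364.1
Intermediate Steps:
F(j) = -j/8
U = 24493 (U = -2 - 23*(-1065) = -2 + 24495 = 24493)
S = 24761 (S = 24493 - (-211 - 1*57) = 24493 - (-211 - 57) = 24493 - 1*(-268) = 24493 + 268 = 24761)
S/F(341) - 340685/B(636, -227) = 24761/((-⅛*341)) - 340685/435 = 24761/(-341/8) - 340685*1/435 = 24761*(-8/341) - 68137/87 = -18008/31 - 68137/87 = -3678943/2697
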